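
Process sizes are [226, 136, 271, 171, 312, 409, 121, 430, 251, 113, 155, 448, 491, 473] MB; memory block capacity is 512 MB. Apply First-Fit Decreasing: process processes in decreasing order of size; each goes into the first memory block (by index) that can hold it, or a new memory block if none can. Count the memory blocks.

9 memory blocks

Sorted descending: 491, 473, 448, 430, 409, 312, 271, 251, 226, 171, 155, 136, 121, 113.
491 MB → memory block 1 (remaining 21 MB)
473 MB → memory block 2 (remaining 39 MB)
448 MB → memory block 3 (remaining 64 MB)
430 MB → memory block 4 (remaining 82 MB)
409 MB → memory block 5 (remaining 103 MB)
312 MB → memory block 6 (remaining 200 MB)
271 MB → memory block 7 (remaining 241 MB)
251 MB → memory block 8 (remaining 261 MB)
226 MB → memory block 7 (remaining 15 MB)
171 MB → memory block 6 (remaining 29 MB)
155 MB → memory block 8 (remaining 106 MB)
136 MB → memory block 9 (remaining 376 MB)
121 MB → memory block 9 (remaining 255 MB)
113 MB → memory block 9 (remaining 142 MB)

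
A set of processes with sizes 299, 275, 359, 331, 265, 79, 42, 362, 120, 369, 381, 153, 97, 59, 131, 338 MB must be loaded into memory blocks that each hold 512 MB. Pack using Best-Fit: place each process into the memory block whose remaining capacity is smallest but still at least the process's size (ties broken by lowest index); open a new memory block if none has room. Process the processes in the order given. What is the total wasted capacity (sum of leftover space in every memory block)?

948

memory block 1: place 299 MB, 213 MB left
memory block 2: place 275 MB, 237 MB left
memory block 3: place 359 MB, 153 MB left
memory block 4: place 331 MB, 181 MB left
memory block 5: place 265 MB, 247 MB left
memory block 3: place 79 MB, 74 MB left
memory block 3: place 42 MB, 32 MB left
memory block 6: place 362 MB, 150 MB left
memory block 6: place 120 MB, 30 MB left
memory block 7: place 369 MB, 143 MB left
memory block 8: place 381 MB, 131 MB left
memory block 4: place 153 MB, 28 MB left
memory block 8: place 97 MB, 34 MB left
memory block 7: place 59 MB, 84 MB left
memory block 1: place 131 MB, 82 MB left
memory block 9: place 338 MB, 174 MB left
9 memory blocks × 512 MB = 4608 MB; used 3660 MB; unused 948 MB.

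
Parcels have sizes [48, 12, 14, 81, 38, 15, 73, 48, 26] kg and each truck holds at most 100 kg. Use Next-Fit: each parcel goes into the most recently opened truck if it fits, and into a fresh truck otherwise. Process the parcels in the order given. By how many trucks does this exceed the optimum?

1

Next-Fit: [48,12,14] [81] [38,15] [73] [48,26] → 5 trucks.
Total size 355 kg; any packing needs at least ⌈355/100⌉ = 4 trucks.
An optimal packing achieves that bound: [81,15] [73,26] [48,48] [38,14,12] → 4 trucks.
Excess: 5 − 4 = 1.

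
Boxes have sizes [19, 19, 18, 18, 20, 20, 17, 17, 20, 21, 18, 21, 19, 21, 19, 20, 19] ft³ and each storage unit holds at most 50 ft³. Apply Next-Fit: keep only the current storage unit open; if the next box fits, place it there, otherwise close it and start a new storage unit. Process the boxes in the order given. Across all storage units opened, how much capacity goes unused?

124

storage unit 1: place 19 ft³, 31 ft³ left
storage unit 1: place 19 ft³, 12 ft³ left
storage unit 2: place 18 ft³, 32 ft³ left
storage unit 2: place 18 ft³, 14 ft³ left
storage unit 3: place 20 ft³, 30 ft³ left
storage unit 3: place 20 ft³, 10 ft³ left
storage unit 4: place 17 ft³, 33 ft³ left
storage unit 4: place 17 ft³, 16 ft³ left
storage unit 5: place 20 ft³, 30 ft³ left
storage unit 5: place 21 ft³, 9 ft³ left
storage unit 6: place 18 ft³, 32 ft³ left
storage unit 6: place 21 ft³, 11 ft³ left
storage unit 7: place 19 ft³, 31 ft³ left
storage unit 7: place 21 ft³, 10 ft³ left
storage unit 8: place 19 ft³, 31 ft³ left
storage unit 8: place 20 ft³, 11 ft³ left
storage unit 9: place 19 ft³, 31 ft³ left
9 storage units × 50 ft³ = 450 ft³; used 326 ft³; unused 124 ft³.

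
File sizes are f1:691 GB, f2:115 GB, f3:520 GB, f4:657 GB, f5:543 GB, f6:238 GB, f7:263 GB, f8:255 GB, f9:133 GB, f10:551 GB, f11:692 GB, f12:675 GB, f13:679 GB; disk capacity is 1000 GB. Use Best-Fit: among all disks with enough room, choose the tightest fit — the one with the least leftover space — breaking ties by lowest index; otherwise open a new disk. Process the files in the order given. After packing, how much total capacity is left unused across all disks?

1988

disk 1: place f1 (691 GB), 309 GB left
disk 1: place f2 (115 GB), 194 GB left
disk 2: place f3 (520 GB), 480 GB left
disk 3: place f4 (657 GB), 343 GB left
disk 4: place f5 (543 GB), 457 GB left
disk 3: place f6 (238 GB), 105 GB left
disk 4: place f7 (263 GB), 194 GB left
disk 2: place f8 (255 GB), 225 GB left
disk 1: place f9 (133 GB), 61 GB left
disk 5: place f10 (551 GB), 449 GB left
disk 6: place f11 (692 GB), 308 GB left
disk 7: place f12 (675 GB), 325 GB left
disk 8: place f13 (679 GB), 321 GB left
8 disks × 1000 GB = 8000 GB; used 6012 GB; unused 1988 GB.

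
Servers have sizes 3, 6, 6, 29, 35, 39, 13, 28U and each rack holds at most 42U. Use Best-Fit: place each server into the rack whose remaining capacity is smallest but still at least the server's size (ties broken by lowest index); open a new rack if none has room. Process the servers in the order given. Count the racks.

rack 1: place 3U, 39U left
rack 1: place 6U, 33U left
rack 1: place 6U, 27U left
rack 2: place 29U, 13U left
rack 3: place 35U, 7U left
rack 4: place 39U, 3U left
rack 2: place 13U, 0U left
rack 5: place 28U, 14U left
Final racks: [3,6,6] [29,13] [35] [39] [28].

5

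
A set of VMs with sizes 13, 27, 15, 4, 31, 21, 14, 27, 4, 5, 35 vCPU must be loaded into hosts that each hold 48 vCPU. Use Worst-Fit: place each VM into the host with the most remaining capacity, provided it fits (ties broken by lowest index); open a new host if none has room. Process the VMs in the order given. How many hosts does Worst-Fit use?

13 vCPU → host 1 (remaining 35 vCPU)
27 vCPU → host 1 (remaining 8 vCPU)
15 vCPU → host 2 (remaining 33 vCPU)
4 vCPU → host 2 (remaining 29 vCPU)
31 vCPU → host 3 (remaining 17 vCPU)
21 vCPU → host 2 (remaining 8 vCPU)
14 vCPU → host 3 (remaining 3 vCPU)
27 vCPU → host 4 (remaining 21 vCPU)
4 vCPU → host 4 (remaining 17 vCPU)
5 vCPU → host 4 (remaining 12 vCPU)
35 vCPU → host 5 (remaining 13 vCPU)

5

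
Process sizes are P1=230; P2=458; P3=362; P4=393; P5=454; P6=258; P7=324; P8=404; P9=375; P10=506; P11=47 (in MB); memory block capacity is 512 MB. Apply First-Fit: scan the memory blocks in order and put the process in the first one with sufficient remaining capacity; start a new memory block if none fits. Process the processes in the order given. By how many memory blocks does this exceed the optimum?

0

First-Fit: [230,258] [458,47] [362] [393] [454] [324] [404] [375] [506] → 9 memory blocks.
9 processes exceed 256 MB (half the capacity), and no two of those can share a memory block, so at least 9 memory blocks are needed.
So 9 is already optimal.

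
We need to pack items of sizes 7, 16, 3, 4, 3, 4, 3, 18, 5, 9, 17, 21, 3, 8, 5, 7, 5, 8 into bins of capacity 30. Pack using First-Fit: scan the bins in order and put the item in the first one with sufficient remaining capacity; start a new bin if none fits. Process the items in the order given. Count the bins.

Put 7 in bin 1; 23 remain.
Put 16 in bin 1; 7 remain.
Put 3 in bin 1; 4 remain.
Put 4 in bin 1; 0 remain.
Put 3 in bin 2; 27 remain.
Put 4 in bin 2; 23 remain.
Put 3 in bin 2; 20 remain.
Put 18 in bin 2; 2 remain.
Put 5 in bin 3; 25 remain.
Put 9 in bin 3; 16 remain.
Put 17 in bin 4; 13 remain.
Put 21 in bin 5; 9 remain.
Put 3 in bin 3; 13 remain.
Put 8 in bin 3; 5 remain.
Put 5 in bin 3; 0 remain.
Put 7 in bin 4; 6 remain.
Put 5 in bin 4; 1 remain.
Put 8 in bin 5; 1 remain.

5 bins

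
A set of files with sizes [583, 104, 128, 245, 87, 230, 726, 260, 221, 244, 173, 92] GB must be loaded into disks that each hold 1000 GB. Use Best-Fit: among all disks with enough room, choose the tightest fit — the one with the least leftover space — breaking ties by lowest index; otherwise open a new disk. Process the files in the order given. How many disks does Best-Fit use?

4

Put 583 GB in disk 1; 417 GB remain.
Put 104 GB in disk 1; 313 GB remain.
Put 128 GB in disk 1; 185 GB remain.
Put 245 GB in disk 2; 755 GB remain.
Put 87 GB in disk 1; 98 GB remain.
Put 230 GB in disk 2; 525 GB remain.
Put 726 GB in disk 3; 274 GB remain.
Put 260 GB in disk 3; 14 GB remain.
Put 221 GB in disk 2; 304 GB remain.
Put 244 GB in disk 2; 60 GB remain.
Put 173 GB in disk 4; 827 GB remain.
Put 92 GB in disk 1; 6 GB remain.
Final disks: [583,104,128,87,92] [245,230,221,244] [726,260] [173].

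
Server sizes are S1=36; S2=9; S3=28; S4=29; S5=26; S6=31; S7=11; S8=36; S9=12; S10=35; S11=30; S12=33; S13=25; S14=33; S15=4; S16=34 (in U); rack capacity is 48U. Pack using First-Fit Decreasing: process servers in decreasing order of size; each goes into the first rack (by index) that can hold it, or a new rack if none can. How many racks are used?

Sorted descending: 36, 36, 35, 34, 33, 33, 31, 30, 29, 28, 26, 25, 12, 11, 9, 4.
Put 36U in rack 1; 12U remain.
Put 36U in rack 2; 12U remain.
Put 35U in rack 3; 13U remain.
Put 34U in rack 4; 14U remain.
Put 33U in rack 5; 15U remain.
Put 33U in rack 6; 15U remain.
Put 31U in rack 7; 17U remain.
Put 30U in rack 8; 18U remain.
Put 29U in rack 9; 19U remain.
Put 28U in rack 10; 20U remain.
Put 26U in rack 11; 22U remain.
Put 25U in rack 12; 23U remain.
Put 12U in rack 1; 0U remain.
Put 11U in rack 2; 1U remain.
Put 9U in rack 3; 4U remain.
Put 4U in rack 3; 0U remain.

12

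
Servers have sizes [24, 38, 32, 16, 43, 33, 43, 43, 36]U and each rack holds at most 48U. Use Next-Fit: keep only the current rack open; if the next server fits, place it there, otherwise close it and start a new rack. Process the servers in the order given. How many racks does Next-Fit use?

24U → rack 1 (remaining 24U)
38U → rack 2 (remaining 10U)
32U → rack 3 (remaining 16U)
16U → rack 3 (remaining 0U)
43U → rack 4 (remaining 5U)
33U → rack 5 (remaining 15U)
43U → rack 6 (remaining 5U)
43U → rack 7 (remaining 5U)
36U → rack 8 (remaining 12U)

8 racks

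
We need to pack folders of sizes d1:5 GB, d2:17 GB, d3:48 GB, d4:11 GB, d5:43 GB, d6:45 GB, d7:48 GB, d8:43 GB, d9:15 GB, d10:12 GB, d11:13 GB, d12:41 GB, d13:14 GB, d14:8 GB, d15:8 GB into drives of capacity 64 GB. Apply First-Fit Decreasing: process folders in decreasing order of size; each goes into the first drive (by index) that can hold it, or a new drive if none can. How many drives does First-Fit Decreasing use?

Sorted descending: 48, 48, 45, 43, 43, 41, 17, 15, 14, 13, 12, 11, 8, 8, 5.
48 GB → drive 1 (remaining 16 GB)
48 GB → drive 2 (remaining 16 GB)
45 GB → drive 3 (remaining 19 GB)
43 GB → drive 4 (remaining 21 GB)
43 GB → drive 5 (remaining 21 GB)
41 GB → drive 6 (remaining 23 GB)
17 GB → drive 3 (remaining 2 GB)
15 GB → drive 1 (remaining 1 GB)
14 GB → drive 2 (remaining 2 GB)
13 GB → drive 4 (remaining 8 GB)
12 GB → drive 5 (remaining 9 GB)
11 GB → drive 6 (remaining 12 GB)
8 GB → drive 4 (remaining 0 GB)
8 GB → drive 5 (remaining 1 GB)
5 GB → drive 6 (remaining 7 GB)

6 drives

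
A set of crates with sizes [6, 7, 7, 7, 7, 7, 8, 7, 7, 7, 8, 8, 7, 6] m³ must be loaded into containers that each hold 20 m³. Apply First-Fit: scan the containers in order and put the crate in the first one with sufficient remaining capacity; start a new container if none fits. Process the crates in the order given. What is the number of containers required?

Put 6 m³ in container 1; 14 m³ remain.
Put 7 m³ in container 1; 7 m³ remain.
Put 7 m³ in container 1; 0 m³ remain.
Put 7 m³ in container 2; 13 m³ remain.
Put 7 m³ in container 2; 6 m³ remain.
Put 7 m³ in container 3; 13 m³ remain.
Put 8 m³ in container 3; 5 m³ remain.
Put 7 m³ in container 4; 13 m³ remain.
Put 7 m³ in container 4; 6 m³ remain.
Put 7 m³ in container 5; 13 m³ remain.
Put 8 m³ in container 5; 5 m³ remain.
Put 8 m³ in container 6; 12 m³ remain.
Put 7 m³ in container 6; 5 m³ remain.
Put 6 m³ in container 2; 0 m³ remain.
Final containers: [6,7,7] [7,7,6] [7,8] [7,7] [7,8] [8,7].

6 containers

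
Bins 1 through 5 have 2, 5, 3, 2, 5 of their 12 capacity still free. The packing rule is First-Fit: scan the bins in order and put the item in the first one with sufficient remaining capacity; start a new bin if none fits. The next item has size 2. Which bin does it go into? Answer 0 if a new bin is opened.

Bins with room: bin 1 (2), bin 2 (5), bin 3 (3), bin 4 (2), bin 5 (5).
The first with room is bin 1.

1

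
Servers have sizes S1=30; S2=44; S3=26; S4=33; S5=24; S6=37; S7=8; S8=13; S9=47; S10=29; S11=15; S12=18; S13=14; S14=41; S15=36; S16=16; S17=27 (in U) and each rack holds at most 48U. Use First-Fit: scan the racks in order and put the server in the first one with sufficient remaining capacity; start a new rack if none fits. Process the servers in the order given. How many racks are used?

S1 (30U) → rack 1 (remaining 18U)
S2 (44U) → rack 2 (remaining 4U)
S3 (26U) → rack 3 (remaining 22U)
S4 (33U) → rack 4 (remaining 15U)
S5 (24U) → rack 5 (remaining 24U)
S6 (37U) → rack 6 (remaining 11U)
S7 (8U) → rack 1 (remaining 10U)
S8 (13U) → rack 3 (remaining 9U)
S9 (47U) → rack 7 (remaining 1U)
S10 (29U) → rack 8 (remaining 19U)
S11 (15U) → rack 4 (remaining 0U)
S12 (18U) → rack 5 (remaining 6U)
S13 (14U) → rack 8 (remaining 5U)
S14 (41U) → rack 9 (remaining 7U)
S15 (36U) → rack 10 (remaining 12U)
S16 (16U) → rack 11 (remaining 32U)
S17 (27U) → rack 11 (remaining 5U)
Final racks: [30,8] [44] [26,13] [33,15] [24,18] [37] [47] [29,14] [41] [36] [16,27].

11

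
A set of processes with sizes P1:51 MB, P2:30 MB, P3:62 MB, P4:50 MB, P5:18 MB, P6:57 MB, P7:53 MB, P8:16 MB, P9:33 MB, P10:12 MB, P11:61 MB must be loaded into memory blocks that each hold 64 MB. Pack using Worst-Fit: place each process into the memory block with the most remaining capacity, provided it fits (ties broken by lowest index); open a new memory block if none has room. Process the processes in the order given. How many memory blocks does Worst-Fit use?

8 memory blocks

memory block 1: place P1 (51 MB), 13 MB left
memory block 2: place P2 (30 MB), 34 MB left
memory block 3: place P3 (62 MB), 2 MB left
memory block 4: place P4 (50 MB), 14 MB left
memory block 2: place P5 (18 MB), 16 MB left
memory block 5: place P6 (57 MB), 7 MB left
memory block 6: place P7 (53 MB), 11 MB left
memory block 2: place P8 (16 MB), 0 MB left
memory block 7: place P9 (33 MB), 31 MB left
memory block 7: place P10 (12 MB), 19 MB left
memory block 8: place P11 (61 MB), 3 MB left
Final memory blocks: [51] [30,18,16] [62] [50] [57] [53] [33,12] [61].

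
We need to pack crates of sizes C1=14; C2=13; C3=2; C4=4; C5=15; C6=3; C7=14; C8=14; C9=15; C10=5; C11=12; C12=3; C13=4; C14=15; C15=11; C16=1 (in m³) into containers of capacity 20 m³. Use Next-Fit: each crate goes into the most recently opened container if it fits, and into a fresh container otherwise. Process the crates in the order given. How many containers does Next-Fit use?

Put C1 (14 m³) in container 1; 6 m³ remain.
Put C2 (13 m³) in container 2; 7 m³ remain.
Put C3 (2 m³) in container 2; 5 m³ remain.
Put C4 (4 m³) in container 2; 1 m³ remain.
Put C5 (15 m³) in container 3; 5 m³ remain.
Put C6 (3 m³) in container 3; 2 m³ remain.
Put C7 (14 m³) in container 4; 6 m³ remain.
Put C8 (14 m³) in container 5; 6 m³ remain.
Put C9 (15 m³) in container 6; 5 m³ remain.
Put C10 (5 m³) in container 6; 0 m³ remain.
Put C11 (12 m³) in container 7; 8 m³ remain.
Put C12 (3 m³) in container 7; 5 m³ remain.
Put C13 (4 m³) in container 7; 1 m³ remain.
Put C14 (15 m³) in container 8; 5 m³ remain.
Put C15 (11 m³) in container 9; 9 m³ remain.
Put C16 (1 m³) in container 9; 8 m³ remain.

9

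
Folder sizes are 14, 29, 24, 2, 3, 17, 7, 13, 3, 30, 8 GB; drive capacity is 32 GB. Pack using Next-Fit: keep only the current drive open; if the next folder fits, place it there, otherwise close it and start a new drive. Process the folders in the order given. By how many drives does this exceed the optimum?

2

Next-Fit: [14] [29] [24,2,3] [17,7] [13,3] [30] [8] → 7 drives.
Total size 150 GB; any packing needs at least ⌈150/32⌉ = 5 drives.
An optimal packing achieves that bound: [30,2] [29,3] [24,8] [17,14] [13,7,3] → 5 drives.
Excess: 7 − 5 = 2.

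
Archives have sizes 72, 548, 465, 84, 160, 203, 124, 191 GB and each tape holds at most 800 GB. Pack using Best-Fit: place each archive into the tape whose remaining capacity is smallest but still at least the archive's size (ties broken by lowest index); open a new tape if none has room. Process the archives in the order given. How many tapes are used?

3 tapes

Put 72 GB in tape 1; 728 GB remain.
Put 548 GB in tape 1; 180 GB remain.
Put 465 GB in tape 2; 335 GB remain.
Put 84 GB in tape 1; 96 GB remain.
Put 160 GB in tape 2; 175 GB remain.
Put 203 GB in tape 3; 597 GB remain.
Put 124 GB in tape 2; 51 GB remain.
Put 191 GB in tape 3; 406 GB remain.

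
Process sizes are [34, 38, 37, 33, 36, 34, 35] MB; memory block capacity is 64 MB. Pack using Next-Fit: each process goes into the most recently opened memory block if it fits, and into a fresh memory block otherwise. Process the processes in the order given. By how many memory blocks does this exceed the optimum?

Next-Fit: [34] [38] [37] [33] [36] [34] [35] → 7 memory blocks.
7 processes exceed 32 MB (half the capacity), and no two of those can share a memory block, so at least 7 memory blocks are needed.
So 7 is already optimal.

0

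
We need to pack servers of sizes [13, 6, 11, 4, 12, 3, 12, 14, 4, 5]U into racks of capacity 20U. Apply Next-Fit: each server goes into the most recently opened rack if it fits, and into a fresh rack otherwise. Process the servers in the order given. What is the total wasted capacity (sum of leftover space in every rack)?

Put 13U in rack 1; 7U remain.
Put 6U in rack 1; 1U remain.
Put 11U in rack 2; 9U remain.
Put 4U in rack 2; 5U remain.
Put 12U in rack 3; 8U remain.
Put 3U in rack 3; 5U remain.
Put 12U in rack 4; 8U remain.
Put 14U in rack 5; 6U remain.
Put 4U in rack 5; 2U remain.
Put 5U in rack 6; 15U remain.
6 racks × 20U = 120U; used 84U; unused 36U.

36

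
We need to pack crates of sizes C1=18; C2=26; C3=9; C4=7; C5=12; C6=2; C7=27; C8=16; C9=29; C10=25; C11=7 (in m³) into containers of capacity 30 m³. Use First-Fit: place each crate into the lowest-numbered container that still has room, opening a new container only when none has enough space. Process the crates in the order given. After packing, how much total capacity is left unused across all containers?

32

Put C1 (18 m³) in container 1; 12 m³ remain.
Put C2 (26 m³) in container 2; 4 m³ remain.
Put C3 (9 m³) in container 1; 3 m³ remain.
Put C4 (7 m³) in container 3; 23 m³ remain.
Put C5 (12 m³) in container 3; 11 m³ remain.
Put C6 (2 m³) in container 1; 1 m³ remain.
Put C7 (27 m³) in container 4; 3 m³ remain.
Put C8 (16 m³) in container 5; 14 m³ remain.
Put C9 (29 m³) in container 6; 1 m³ remain.
Put C10 (25 m³) in container 7; 5 m³ remain.
Put C11 (7 m³) in container 3; 4 m³ remain.
7 containers × 30 m³ = 210 m³; used 178 m³; unused 32 m³.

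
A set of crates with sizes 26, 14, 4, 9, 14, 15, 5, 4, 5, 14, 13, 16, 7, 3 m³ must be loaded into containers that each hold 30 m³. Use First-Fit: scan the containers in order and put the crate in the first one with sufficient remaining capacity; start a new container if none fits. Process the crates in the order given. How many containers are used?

6

container 1: place 26 m³, 4 m³ left
container 2: place 14 m³, 16 m³ left
container 1: place 4 m³, 0 m³ left
container 2: place 9 m³, 7 m³ left
container 3: place 14 m³, 16 m³ left
container 3: place 15 m³, 1 m³ left
container 2: place 5 m³, 2 m³ left
container 4: place 4 m³, 26 m³ left
container 4: place 5 m³, 21 m³ left
container 4: place 14 m³, 7 m³ left
container 5: place 13 m³, 17 m³ left
container 5: place 16 m³, 1 m³ left
container 4: place 7 m³, 0 m³ left
container 6: place 3 m³, 27 m³ left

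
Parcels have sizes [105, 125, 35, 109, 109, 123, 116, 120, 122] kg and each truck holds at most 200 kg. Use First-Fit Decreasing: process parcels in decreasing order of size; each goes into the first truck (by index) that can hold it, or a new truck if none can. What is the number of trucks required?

Sorted descending: 125, 123, 122, 120, 116, 109, 109, 105, 35.
Put 125 kg in truck 1; 75 kg remain.
Put 123 kg in truck 2; 77 kg remain.
Put 122 kg in truck 3; 78 kg remain.
Put 120 kg in truck 4; 80 kg remain.
Put 116 kg in truck 5; 84 kg remain.
Put 109 kg in truck 6; 91 kg remain.
Put 109 kg in truck 7; 91 kg remain.
Put 105 kg in truck 8; 95 kg remain.
Put 35 kg in truck 1; 40 kg remain.

8 trucks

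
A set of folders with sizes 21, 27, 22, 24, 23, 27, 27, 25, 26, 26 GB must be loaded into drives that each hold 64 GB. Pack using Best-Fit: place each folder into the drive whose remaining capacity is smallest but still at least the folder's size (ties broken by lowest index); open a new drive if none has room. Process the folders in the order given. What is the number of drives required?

5 drives

21 GB → drive 1 (remaining 43 GB)
27 GB → drive 1 (remaining 16 GB)
22 GB → drive 2 (remaining 42 GB)
24 GB → drive 2 (remaining 18 GB)
23 GB → drive 3 (remaining 41 GB)
27 GB → drive 3 (remaining 14 GB)
27 GB → drive 4 (remaining 37 GB)
25 GB → drive 4 (remaining 12 GB)
26 GB → drive 5 (remaining 38 GB)
26 GB → drive 5 (remaining 12 GB)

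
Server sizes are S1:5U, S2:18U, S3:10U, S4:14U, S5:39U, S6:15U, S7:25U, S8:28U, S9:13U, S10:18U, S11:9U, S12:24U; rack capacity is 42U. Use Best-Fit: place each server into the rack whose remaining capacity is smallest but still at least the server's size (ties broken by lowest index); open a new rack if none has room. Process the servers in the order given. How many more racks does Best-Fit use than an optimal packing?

0

Best-Fit: [5,18,10,9] [14,15,13] [39] [25] [28] [18,24] → 6 racks.
Total size 218U; any packing needs at least ⌈218/42⌉ = 6 racks.
So 6 is already optimal.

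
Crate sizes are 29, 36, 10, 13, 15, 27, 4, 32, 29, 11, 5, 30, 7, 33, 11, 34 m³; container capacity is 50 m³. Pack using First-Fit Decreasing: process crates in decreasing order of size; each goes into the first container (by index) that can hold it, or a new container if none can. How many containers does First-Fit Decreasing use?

Sorted descending: 36, 34, 33, 32, 30, 29, 29, 27, 15, 13, 11, 11, 10, 7, 5, 4.
container 1: place 36 m³, 14 m³ left
container 2: place 34 m³, 16 m³ left
container 3: place 33 m³, 17 m³ left
container 4: place 32 m³, 18 m³ left
container 5: place 30 m³, 20 m³ left
container 6: place 29 m³, 21 m³ left
container 7: place 29 m³, 21 m³ left
container 8: place 27 m³, 23 m³ left
container 2: place 15 m³, 1 m³ left
container 1: place 13 m³, 1 m³ left
container 3: place 11 m³, 6 m³ left
container 4: place 11 m³, 7 m³ left
container 5: place 10 m³, 10 m³ left
container 4: place 7 m³, 0 m³ left
container 3: place 5 m³, 1 m³ left
container 5: place 4 m³, 6 m³ left
Final containers: [36,13] [34,15] [33,11,5] [32,11,7] [30,10,4] [29] [29] [27].

8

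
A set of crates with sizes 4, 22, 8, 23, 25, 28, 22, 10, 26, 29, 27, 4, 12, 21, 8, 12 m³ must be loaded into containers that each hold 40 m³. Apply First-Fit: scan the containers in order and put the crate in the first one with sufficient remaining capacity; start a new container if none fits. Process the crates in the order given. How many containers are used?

9

Put 4 m³ in container 1; 36 m³ remain.
Put 22 m³ in container 1; 14 m³ remain.
Put 8 m³ in container 1; 6 m³ remain.
Put 23 m³ in container 2; 17 m³ remain.
Put 25 m³ in container 3; 15 m³ remain.
Put 28 m³ in container 4; 12 m³ remain.
Put 22 m³ in container 5; 18 m³ remain.
Put 10 m³ in container 2; 7 m³ remain.
Put 26 m³ in container 6; 14 m³ remain.
Put 29 m³ in container 7; 11 m³ remain.
Put 27 m³ in container 8; 13 m³ remain.
Put 4 m³ in container 1; 2 m³ remain.
Put 12 m³ in container 3; 3 m³ remain.
Put 21 m³ in container 9; 19 m³ remain.
Put 8 m³ in container 4; 4 m³ remain.
Put 12 m³ in container 5; 6 m³ remain.
Final containers: [4,22,8,4] [23,10] [25,12] [28,8] [22,12] [26] [29] [27] [21].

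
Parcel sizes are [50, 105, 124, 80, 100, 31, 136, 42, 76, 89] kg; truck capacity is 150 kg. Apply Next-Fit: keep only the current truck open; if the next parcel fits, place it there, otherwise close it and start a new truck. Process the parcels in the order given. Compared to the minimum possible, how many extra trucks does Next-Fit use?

Next-Fit: [50] [105] [124] [80] [100,31] [136] [42,76] [89] → 8 trucks.
7 parcels exceed 75 kg (half the capacity), and no two of those can share a truck, so at least 7 trucks are needed.
An optimal packing achieves that bound: [136] [124] [105,42] [100,50] [89,31] [80] [76] → 7 trucks.
Excess: 8 − 7 = 1.

1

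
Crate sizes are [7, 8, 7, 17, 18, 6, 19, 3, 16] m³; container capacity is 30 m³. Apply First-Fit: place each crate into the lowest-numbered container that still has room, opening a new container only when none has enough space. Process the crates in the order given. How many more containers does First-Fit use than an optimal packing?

1

First-Fit: [7,8,7,6] [17,3] [18] [19] [16] → 5 containers.
Total size 101 m³; any packing needs at least ⌈101/30⌉ = 4 containers.
An optimal packing achieves that bound: [19,8,3] [18,7] [17,7,6] [16] → 4 containers.
Excess: 5 − 4 = 1.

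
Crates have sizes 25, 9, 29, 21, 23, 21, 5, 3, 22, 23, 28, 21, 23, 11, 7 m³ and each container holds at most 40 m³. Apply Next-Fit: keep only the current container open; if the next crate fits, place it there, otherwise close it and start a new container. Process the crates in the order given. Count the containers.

11

Put 25 m³ in container 1; 15 m³ remain.
Put 9 m³ in container 1; 6 m³ remain.
Put 29 m³ in container 2; 11 m³ remain.
Put 21 m³ in container 3; 19 m³ remain.
Put 23 m³ in container 4; 17 m³ remain.
Put 21 m³ in container 5; 19 m³ remain.
Put 5 m³ in container 5; 14 m³ remain.
Put 3 m³ in container 5; 11 m³ remain.
Put 22 m³ in container 6; 18 m³ remain.
Put 23 m³ in container 7; 17 m³ remain.
Put 28 m³ in container 8; 12 m³ remain.
Put 21 m³ in container 9; 19 m³ remain.
Put 23 m³ in container 10; 17 m³ remain.
Put 11 m³ in container 10; 6 m³ remain.
Put 7 m³ in container 11; 33 m³ remain.
Final containers: [25,9] [29] [21] [23] [21,5,3] [22] [23] [28] [21] [23,11] [7].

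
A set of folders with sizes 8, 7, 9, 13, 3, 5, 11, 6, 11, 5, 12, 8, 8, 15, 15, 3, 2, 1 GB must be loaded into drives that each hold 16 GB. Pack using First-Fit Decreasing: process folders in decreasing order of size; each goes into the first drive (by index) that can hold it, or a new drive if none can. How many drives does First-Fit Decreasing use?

9 drives

Sorted descending: 15, 15, 13, 12, 11, 11, 9, 8, 8, 8, 7, 6, 5, 5, 3, 3, 2, 1.
15 GB → drive 1 (remaining 1 GB)
15 GB → drive 2 (remaining 1 GB)
13 GB → drive 3 (remaining 3 GB)
12 GB → drive 4 (remaining 4 GB)
11 GB → drive 5 (remaining 5 GB)
11 GB → drive 6 (remaining 5 GB)
9 GB → drive 7 (remaining 7 GB)
8 GB → drive 8 (remaining 8 GB)
8 GB → drive 8 (remaining 0 GB)
8 GB → drive 9 (remaining 8 GB)
7 GB → drive 7 (remaining 0 GB)
6 GB → drive 9 (remaining 2 GB)
5 GB → drive 5 (remaining 0 GB)
5 GB → drive 6 (remaining 0 GB)
3 GB → drive 3 (remaining 0 GB)
3 GB → drive 4 (remaining 1 GB)
2 GB → drive 9 (remaining 0 GB)
1 GB → drive 1 (remaining 0 GB)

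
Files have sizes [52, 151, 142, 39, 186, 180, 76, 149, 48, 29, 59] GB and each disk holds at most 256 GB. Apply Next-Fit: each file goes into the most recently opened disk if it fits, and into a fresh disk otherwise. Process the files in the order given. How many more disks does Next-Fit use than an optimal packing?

1

Next-Fit: [52,151] [142,39] [186] [180,76] [149,48,29] [59] → 6 disks.
Total size 1111 GB; any packing needs at least ⌈1111/256⌉ = 5 disks.
An optimal packing achieves that bound: [186,59] [180,76] [151,52,48] [149,39,29] [142] → 5 disks.
Excess: 6 − 5 = 1.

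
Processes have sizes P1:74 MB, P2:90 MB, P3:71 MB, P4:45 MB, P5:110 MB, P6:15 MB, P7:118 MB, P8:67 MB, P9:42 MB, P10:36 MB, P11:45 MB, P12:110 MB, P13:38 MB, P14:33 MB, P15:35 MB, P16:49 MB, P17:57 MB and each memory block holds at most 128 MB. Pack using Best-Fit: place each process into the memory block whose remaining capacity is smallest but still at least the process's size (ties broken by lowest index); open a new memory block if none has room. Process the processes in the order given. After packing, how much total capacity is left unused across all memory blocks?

Put P1 (74 MB) in memory block 1; 54 MB remain.
Put P2 (90 MB) in memory block 2; 38 MB remain.
Put P3 (71 MB) in memory block 3; 57 MB remain.
Put P4 (45 MB) in memory block 1; 9 MB remain.
Put P5 (110 MB) in memory block 4; 18 MB remain.
Put P6 (15 MB) in memory block 4; 3 MB remain.
Put P7 (118 MB) in memory block 5; 10 MB remain.
Put P8 (67 MB) in memory block 6; 61 MB remain.
Put P9 (42 MB) in memory block 3; 15 MB remain.
Put P10 (36 MB) in memory block 2; 2 MB remain.
Put P11 (45 MB) in memory block 6; 16 MB remain.
Put P12 (110 MB) in memory block 7; 18 MB remain.
Put P13 (38 MB) in memory block 8; 90 MB remain.
Put P14 (33 MB) in memory block 8; 57 MB remain.
Put P15 (35 MB) in memory block 8; 22 MB remain.
Put P16 (49 MB) in memory block 9; 79 MB remain.
Put P17 (57 MB) in memory block 9; 22 MB remain.
9 memory blocks × 128 MB = 1152 MB; used 1035 MB; unused 117 MB.

117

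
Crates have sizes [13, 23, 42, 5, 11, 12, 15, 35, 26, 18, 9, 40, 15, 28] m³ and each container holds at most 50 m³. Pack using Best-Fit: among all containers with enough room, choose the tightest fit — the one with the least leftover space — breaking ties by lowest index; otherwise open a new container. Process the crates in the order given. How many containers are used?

13 m³ → container 1 (remaining 37 m³)
23 m³ → container 1 (remaining 14 m³)
42 m³ → container 2 (remaining 8 m³)
5 m³ → container 2 (remaining 3 m³)
11 m³ → container 1 (remaining 3 m³)
12 m³ → container 3 (remaining 38 m³)
15 m³ → container 3 (remaining 23 m³)
35 m³ → container 4 (remaining 15 m³)
26 m³ → container 5 (remaining 24 m³)
18 m³ → container 3 (remaining 5 m³)
9 m³ → container 4 (remaining 6 m³)
40 m³ → container 6 (remaining 10 m³)
15 m³ → container 5 (remaining 9 m³)
28 m³ → container 7 (remaining 22 m³)
Final containers: [13,23,11] [42,5] [12,15,18] [35,9] [26,15] [40] [28].

7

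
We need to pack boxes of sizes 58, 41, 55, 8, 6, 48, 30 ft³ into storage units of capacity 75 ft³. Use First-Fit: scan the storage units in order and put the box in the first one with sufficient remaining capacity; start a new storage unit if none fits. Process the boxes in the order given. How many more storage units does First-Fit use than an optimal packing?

First-Fit: [58,8,6] [41,30] [55] [48] → 4 storage units.
Total size 246 ft³; any packing needs at least ⌈246/75⌉ = 4 storage units.
So 4 is already optimal.

0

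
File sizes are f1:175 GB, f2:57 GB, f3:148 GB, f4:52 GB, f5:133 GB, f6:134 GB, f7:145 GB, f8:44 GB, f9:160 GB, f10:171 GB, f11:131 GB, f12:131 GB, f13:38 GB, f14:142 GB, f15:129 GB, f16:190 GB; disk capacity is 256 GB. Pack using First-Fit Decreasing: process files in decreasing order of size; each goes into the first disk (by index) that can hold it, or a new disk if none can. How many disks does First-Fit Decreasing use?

Sorted descending: 190, 175, 171, 160, 148, 145, 142, 134, 133, 131, 131, 129, 57, 52, 44, 38.
disk 1: place 190 GB, 66 GB left
disk 2: place 175 GB, 81 GB left
disk 3: place 171 GB, 85 GB left
disk 4: place 160 GB, 96 GB left
disk 5: place 148 GB, 108 GB left
disk 6: place 145 GB, 111 GB left
disk 7: place 142 GB, 114 GB left
disk 8: place 134 GB, 122 GB left
disk 9: place 133 GB, 123 GB left
disk 10: place 131 GB, 125 GB left
disk 11: place 131 GB, 125 GB left
disk 12: place 129 GB, 127 GB left
disk 1: place 57 GB, 9 GB left
disk 2: place 52 GB, 29 GB left
disk 3: place 44 GB, 41 GB left
disk 3: place 38 GB, 3 GB left

12 disks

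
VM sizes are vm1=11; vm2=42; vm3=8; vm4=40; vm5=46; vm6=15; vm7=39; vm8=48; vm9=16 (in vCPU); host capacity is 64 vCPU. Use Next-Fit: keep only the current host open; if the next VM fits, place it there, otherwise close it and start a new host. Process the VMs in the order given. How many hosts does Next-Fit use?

5

vm1 (11 vCPU) → host 1 (remaining 53 vCPU)
vm2 (42 vCPU) → host 1 (remaining 11 vCPU)
vm3 (8 vCPU) → host 1 (remaining 3 vCPU)
vm4 (40 vCPU) → host 2 (remaining 24 vCPU)
vm5 (46 vCPU) → host 3 (remaining 18 vCPU)
vm6 (15 vCPU) → host 3 (remaining 3 vCPU)
vm7 (39 vCPU) → host 4 (remaining 25 vCPU)
vm8 (48 vCPU) → host 5 (remaining 16 vCPU)
vm9 (16 vCPU) → host 5 (remaining 0 vCPU)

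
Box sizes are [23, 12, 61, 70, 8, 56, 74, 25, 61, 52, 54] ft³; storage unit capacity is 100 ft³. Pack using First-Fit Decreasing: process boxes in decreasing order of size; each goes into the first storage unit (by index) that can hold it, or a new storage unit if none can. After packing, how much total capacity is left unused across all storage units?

204

Sorted descending: 74, 70, 61, 61, 56, 54, 52, 25, 23, 12, 8.
Put 74 ft³ in storage unit 1; 26 ft³ remain.
Put 70 ft³ in storage unit 2; 30 ft³ remain.
Put 61 ft³ in storage unit 3; 39 ft³ remain.
Put 61 ft³ in storage unit 4; 39 ft³ remain.
Put 56 ft³ in storage unit 5; 44 ft³ remain.
Put 54 ft³ in storage unit 6; 46 ft³ remain.
Put 52 ft³ in storage unit 7; 48 ft³ remain.
Put 25 ft³ in storage unit 1; 1 ft³ remain.
Put 23 ft³ in storage unit 2; 7 ft³ remain.
Put 12 ft³ in storage unit 3; 27 ft³ remain.
Put 8 ft³ in storage unit 3; 19 ft³ remain.
7 storage units × 100 ft³ = 700 ft³; used 496 ft³; unused 204 ft³.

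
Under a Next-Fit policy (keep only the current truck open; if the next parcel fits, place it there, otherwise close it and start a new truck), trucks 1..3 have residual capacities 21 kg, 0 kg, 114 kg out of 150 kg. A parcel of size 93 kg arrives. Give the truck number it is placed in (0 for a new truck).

3

Next-Fit only looks at truck 3, which has 114 kg free.
93 kg fits there.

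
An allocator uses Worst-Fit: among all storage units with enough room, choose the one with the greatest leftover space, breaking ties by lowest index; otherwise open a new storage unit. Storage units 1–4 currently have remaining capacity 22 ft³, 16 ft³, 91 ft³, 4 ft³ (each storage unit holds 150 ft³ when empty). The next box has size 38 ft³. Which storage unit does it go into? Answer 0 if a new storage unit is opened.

3

Storage units with room: storage unit 3 (91 ft³).
Most room is storage unit 3 with 91 ft³ free.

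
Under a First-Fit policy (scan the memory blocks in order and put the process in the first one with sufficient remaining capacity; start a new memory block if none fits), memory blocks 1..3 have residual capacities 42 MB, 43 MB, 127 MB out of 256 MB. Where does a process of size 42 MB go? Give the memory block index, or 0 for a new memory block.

1

Memory blocks with room: memory block 1 (42 MB), memory block 2 (43 MB), memory block 3 (127 MB).
The first with room is memory block 1.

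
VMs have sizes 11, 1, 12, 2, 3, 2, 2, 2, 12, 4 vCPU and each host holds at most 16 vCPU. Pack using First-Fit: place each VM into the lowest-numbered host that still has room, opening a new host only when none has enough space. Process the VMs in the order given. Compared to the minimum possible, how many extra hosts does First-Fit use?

First-Fit: [11,1,2,2] [12,3] [2,2,12] [4] → 4 hosts.
Total size 51 vCPU; any packing needs at least ⌈51/16⌉ = 4 hosts.
So 4 is already optimal.

0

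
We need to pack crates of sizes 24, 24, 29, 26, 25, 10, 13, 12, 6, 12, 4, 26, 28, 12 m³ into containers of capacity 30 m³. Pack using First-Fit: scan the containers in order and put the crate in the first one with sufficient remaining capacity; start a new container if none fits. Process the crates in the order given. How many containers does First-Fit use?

10

24 m³ → container 1 (remaining 6 m³)
24 m³ → container 2 (remaining 6 m³)
29 m³ → container 3 (remaining 1 m³)
26 m³ → container 4 (remaining 4 m³)
25 m³ → container 5 (remaining 5 m³)
10 m³ → container 6 (remaining 20 m³)
13 m³ → container 6 (remaining 7 m³)
12 m³ → container 7 (remaining 18 m³)
6 m³ → container 1 (remaining 0 m³)
12 m³ → container 7 (remaining 6 m³)
4 m³ → container 2 (remaining 2 m³)
26 m³ → container 8 (remaining 4 m³)
28 m³ → container 9 (remaining 2 m³)
12 m³ → container 10 (remaining 18 m³)
Final containers: [24,6] [24,4] [29] [26] [25] [10,13] [12,12] [26] [28] [12].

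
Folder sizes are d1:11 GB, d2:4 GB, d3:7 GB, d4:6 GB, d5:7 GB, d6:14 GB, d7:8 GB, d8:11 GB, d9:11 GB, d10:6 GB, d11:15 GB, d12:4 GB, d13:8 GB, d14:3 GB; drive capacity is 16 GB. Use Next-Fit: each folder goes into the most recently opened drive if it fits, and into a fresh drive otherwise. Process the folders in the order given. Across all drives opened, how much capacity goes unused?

d1 (11 GB) → drive 1 (remaining 5 GB)
d2 (4 GB) → drive 1 (remaining 1 GB)
d3 (7 GB) → drive 2 (remaining 9 GB)
d4 (6 GB) → drive 2 (remaining 3 GB)
d5 (7 GB) → drive 3 (remaining 9 GB)
d6 (14 GB) → drive 4 (remaining 2 GB)
d7 (8 GB) → drive 5 (remaining 8 GB)
d8 (11 GB) → drive 6 (remaining 5 GB)
d9 (11 GB) → drive 7 (remaining 5 GB)
d10 (6 GB) → drive 8 (remaining 10 GB)
d11 (15 GB) → drive 9 (remaining 1 GB)
d12 (4 GB) → drive 10 (remaining 12 GB)
d13 (8 GB) → drive 10 (remaining 4 GB)
d14 (3 GB) → drive 10 (remaining 1 GB)
10 drives × 16 GB = 160 GB; used 115 GB; unused 45 GB.

45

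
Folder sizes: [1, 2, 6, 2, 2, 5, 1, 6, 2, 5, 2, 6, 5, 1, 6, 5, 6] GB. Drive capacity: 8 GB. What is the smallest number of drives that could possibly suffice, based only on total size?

8

Total size = 1 + 2 + 6 + 2 + 2 + 5 + 1 + 6 + 2 + 5 + 2 + 6 + 5 + 1 + 6 + 5 + 6 = 63 GB.
⌈63 / 8⌉ = 8.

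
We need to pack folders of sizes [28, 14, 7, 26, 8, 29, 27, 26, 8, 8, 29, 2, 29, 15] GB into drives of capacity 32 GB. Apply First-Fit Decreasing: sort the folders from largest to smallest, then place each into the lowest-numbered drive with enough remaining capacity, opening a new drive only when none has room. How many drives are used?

Sorted descending: 29, 29, 29, 28, 27, 26, 26, 15, 14, 8, 8, 8, 7, 2.
Put 29 GB in drive 1; 3 GB remain.
Put 29 GB in drive 2; 3 GB remain.
Put 29 GB in drive 3; 3 GB remain.
Put 28 GB in drive 4; 4 GB remain.
Put 27 GB in drive 5; 5 GB remain.
Put 26 GB in drive 6; 6 GB remain.
Put 26 GB in drive 7; 6 GB remain.
Put 15 GB in drive 8; 17 GB remain.
Put 14 GB in drive 8; 3 GB remain.
Put 8 GB in drive 9; 24 GB remain.
Put 8 GB in drive 9; 16 GB remain.
Put 8 GB in drive 9; 8 GB remain.
Put 7 GB in drive 9; 1 GB remain.
Put 2 GB in drive 1; 1 GB remain.
Final drives: [29,2] [29] [29] [28] [27] [26] [26] [15,14] [8,8,8,7].

9 drives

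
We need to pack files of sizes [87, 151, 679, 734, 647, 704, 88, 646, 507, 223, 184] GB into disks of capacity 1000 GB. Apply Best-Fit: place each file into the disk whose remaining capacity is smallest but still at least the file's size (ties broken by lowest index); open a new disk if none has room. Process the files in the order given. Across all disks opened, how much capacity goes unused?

1350

disk 1: place 87 GB, 913 GB left
disk 1: place 151 GB, 762 GB left
disk 1: place 679 GB, 83 GB left
disk 2: place 734 GB, 266 GB left
disk 3: place 647 GB, 353 GB left
disk 4: place 704 GB, 296 GB left
disk 2: place 88 GB, 178 GB left
disk 5: place 646 GB, 354 GB left
disk 6: place 507 GB, 493 GB left
disk 4: place 223 GB, 73 GB left
disk 3: place 184 GB, 169 GB left
6 disks × 1000 GB = 6000 GB; used 4650 GB; unused 1350 GB.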